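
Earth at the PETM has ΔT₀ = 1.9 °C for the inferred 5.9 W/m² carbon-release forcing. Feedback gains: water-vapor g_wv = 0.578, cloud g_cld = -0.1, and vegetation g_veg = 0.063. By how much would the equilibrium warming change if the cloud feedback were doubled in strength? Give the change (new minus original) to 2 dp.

-0.74 °C

Original: g = 0.541, ΔT = 1.9/(1−0.541) = 4.1394 °C.
With doubled cloud: g' = 0.441, ΔT' = 1.9/(1−0.441) = 3.3989 °C.
Change = 3.3989 − 4.1394 = -0.74 °C.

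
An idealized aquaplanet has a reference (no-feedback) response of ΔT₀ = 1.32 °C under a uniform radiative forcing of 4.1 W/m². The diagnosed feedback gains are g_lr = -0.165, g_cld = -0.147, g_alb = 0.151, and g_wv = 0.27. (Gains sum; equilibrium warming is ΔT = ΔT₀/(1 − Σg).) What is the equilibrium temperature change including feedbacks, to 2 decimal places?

1.48 °C

Total gain g = -0.165 − 0.147 + 0.151 + 0.27 = 0.109.
Amplification A = 1/(1 − 0.109) = 1.122.
ΔT = 1.32 × 1.122 = 1.48 °C.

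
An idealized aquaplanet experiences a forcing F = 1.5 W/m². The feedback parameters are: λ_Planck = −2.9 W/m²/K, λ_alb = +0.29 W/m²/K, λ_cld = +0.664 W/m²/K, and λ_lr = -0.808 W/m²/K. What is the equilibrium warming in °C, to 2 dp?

Net feedback parameter λ = (−2.9) + (+0.29) + (+0.664) + (-0.808) = -2.754 W/m²/K.
ΔT = −F/λ = −1.5/(-2.754) = 0.54 °C.

0.54 °C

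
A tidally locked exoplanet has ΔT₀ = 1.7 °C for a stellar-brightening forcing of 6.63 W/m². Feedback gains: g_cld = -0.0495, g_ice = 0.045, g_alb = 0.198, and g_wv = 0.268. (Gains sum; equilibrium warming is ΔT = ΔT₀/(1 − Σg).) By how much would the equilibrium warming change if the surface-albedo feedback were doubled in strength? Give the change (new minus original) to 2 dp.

1.84 °C

Original: g = 0.4615, ΔT = 1.7/(1−0.4615) = 3.1569 °C.
With doubled surface-albedo: g' = 0.6595, ΔT' = 1.7/(1−0.6595) = 4.9927 °C.
Change = 4.9927 − 3.1569 = 1.84 °C.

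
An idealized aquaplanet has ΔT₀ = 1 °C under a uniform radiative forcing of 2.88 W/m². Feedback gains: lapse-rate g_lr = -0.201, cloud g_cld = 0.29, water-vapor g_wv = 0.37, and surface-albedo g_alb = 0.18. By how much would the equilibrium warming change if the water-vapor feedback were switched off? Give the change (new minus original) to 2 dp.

Original: g = 0.639, ΔT = 1/(1−0.639) = 2.7701 °C.
Without water-vapor: g' = 0.269, ΔT' = 1/(1−0.269) = 1.3680 °C.
Change = 1.3680 − 2.7701 = -1.40 °C.

-1.40 °C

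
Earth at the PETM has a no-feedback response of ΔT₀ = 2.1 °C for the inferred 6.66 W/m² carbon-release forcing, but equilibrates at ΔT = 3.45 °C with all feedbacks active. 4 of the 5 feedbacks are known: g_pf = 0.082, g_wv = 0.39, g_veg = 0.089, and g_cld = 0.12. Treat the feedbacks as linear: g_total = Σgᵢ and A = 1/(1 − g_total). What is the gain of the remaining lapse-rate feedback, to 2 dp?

-0.29

Amplification A = ΔT/ΔT₀ = 3.45/2.1 = 1.643.
Total gain g = 1 − 1/A = 1 − 1/1.643 = 0.3914.
Known gains sum to 0.082 + 0.39 + 0.089 + 0.12 = 0.681.
g_lr = 0.3914 − 0.681 = -0.29.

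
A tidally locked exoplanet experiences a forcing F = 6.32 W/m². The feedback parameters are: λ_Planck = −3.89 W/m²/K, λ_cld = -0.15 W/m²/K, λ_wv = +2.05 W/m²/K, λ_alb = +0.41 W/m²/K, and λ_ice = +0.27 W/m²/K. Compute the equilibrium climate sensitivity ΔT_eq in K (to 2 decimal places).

Net feedback parameter λ = (−3.89) + (-0.15) + (+2.05) + (+0.41) + (+0.27) = -1.31 W/m²/K.
ΔT = −F/λ = −6.32/(-1.31) = 4.82 K.

4.82 K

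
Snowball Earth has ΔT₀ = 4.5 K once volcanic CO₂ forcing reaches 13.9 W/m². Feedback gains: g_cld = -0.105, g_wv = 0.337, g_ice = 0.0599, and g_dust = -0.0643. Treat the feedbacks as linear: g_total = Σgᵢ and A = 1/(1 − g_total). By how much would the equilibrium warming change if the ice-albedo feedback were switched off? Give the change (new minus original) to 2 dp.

Original: g = 0.2276, ΔT = 4.5/(1−0.2276) = 5.8260 K.
Without ice-albedo: g' = 0.1677, ΔT' = 4.5/(1−0.1677) = 5.4067 K.
Change = 5.4067 − 5.8260 = -0.42 K.

-0.42 K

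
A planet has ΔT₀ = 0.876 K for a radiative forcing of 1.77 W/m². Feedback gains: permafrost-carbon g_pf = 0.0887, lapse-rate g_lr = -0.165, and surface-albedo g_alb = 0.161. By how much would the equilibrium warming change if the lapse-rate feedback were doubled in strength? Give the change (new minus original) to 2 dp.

-0.15 K

Original: g = 0.0847, ΔT = 0.876/(1−0.0847) = 0.9571 K.
With doubled lapse-rate: g' = -0.0803, ΔT' = 0.876/(1+0.0803) = 0.8109 K.
Change = 0.8109 − 0.9571 = -0.15 K.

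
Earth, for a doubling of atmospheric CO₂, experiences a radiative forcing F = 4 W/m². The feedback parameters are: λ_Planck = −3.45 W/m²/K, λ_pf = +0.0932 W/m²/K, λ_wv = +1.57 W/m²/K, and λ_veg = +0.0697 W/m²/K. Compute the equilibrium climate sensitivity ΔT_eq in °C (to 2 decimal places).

Net feedback parameter λ = (−3.45) + (+0.0932) + (+1.57) + (+0.0697) = -1.7171 W/m²/K.
ΔT = −F/λ = −4/(-1.7171) = 2.33 °C.

2.33 °C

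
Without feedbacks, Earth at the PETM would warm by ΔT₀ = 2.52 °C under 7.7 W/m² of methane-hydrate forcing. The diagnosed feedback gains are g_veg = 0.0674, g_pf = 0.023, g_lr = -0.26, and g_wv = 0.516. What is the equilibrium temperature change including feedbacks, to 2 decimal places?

3.86 °C

Total gain g = 0.0674 + 0.023 − 0.26 + 0.516 = 0.3464.
Amplification A = 1/(1 − 0.3464) = 1.53.
ΔT = 2.52 × 1.53 = 3.86 °C.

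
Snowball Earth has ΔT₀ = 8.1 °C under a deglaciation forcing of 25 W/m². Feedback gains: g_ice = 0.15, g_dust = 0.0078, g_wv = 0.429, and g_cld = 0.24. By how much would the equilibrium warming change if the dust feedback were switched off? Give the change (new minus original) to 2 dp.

-2.02 °C

Original: g = 0.8268, ΔT = 8.1/(1−0.8268) = 46.7667 °C.
Without dust: g' = 0.819, ΔT' = 8.1/(1−0.819) = 44.7514 °C.
Change = 44.7514 − 46.7667 = -2.02 °C.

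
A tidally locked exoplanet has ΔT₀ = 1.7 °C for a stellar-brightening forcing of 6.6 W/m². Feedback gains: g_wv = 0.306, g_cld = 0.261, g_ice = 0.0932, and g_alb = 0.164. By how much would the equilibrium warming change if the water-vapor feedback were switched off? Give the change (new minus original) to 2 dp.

-6.14 °C

Original: g = 0.8242, ΔT = 1.7/(1−0.8242) = 9.6701 °C.
Without water-vapor: g' = 0.5182, ΔT' = 1.7/(1−0.5182) = 3.5284 °C.
Change = 3.5284 − 9.6701 = -6.14 °C.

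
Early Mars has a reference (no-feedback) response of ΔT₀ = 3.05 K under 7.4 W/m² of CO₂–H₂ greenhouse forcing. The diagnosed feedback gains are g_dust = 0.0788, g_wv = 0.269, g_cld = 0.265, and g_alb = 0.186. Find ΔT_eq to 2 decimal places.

15.16 K

Total gain g = 0.0788 + 0.269 + 0.265 + 0.186 = 0.7988.
Amplification A = 1/(1 − 0.7988) = 4.97.
ΔT = 3.05 × 4.97 = 15.16 K.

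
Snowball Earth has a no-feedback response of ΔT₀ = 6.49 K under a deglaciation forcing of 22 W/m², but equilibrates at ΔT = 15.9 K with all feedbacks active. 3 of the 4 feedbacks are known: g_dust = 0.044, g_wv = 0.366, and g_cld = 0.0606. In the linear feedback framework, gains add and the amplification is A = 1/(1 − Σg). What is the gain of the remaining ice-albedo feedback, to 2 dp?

0.12

Amplification A = ΔT/ΔT₀ = 15.9/6.49 = 2.45.
Total gain g = 1 − 1/A = 1 − 1/2.45 = 0.5918.
Known gains sum to 0.044 + 0.366 + 0.0606 = 0.4706.
g_ice = 0.5918 − 0.4706 = 0.12.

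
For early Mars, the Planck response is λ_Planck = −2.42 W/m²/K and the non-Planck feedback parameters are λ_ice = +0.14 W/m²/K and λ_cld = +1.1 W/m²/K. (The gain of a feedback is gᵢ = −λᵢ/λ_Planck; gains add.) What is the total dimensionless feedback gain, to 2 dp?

0.51

Convert to gains: g_ice = 0.14/2.42 = 0.05785; g_cld = 1.1/2.42 = 0.4545.
Total gain g = 0.51235.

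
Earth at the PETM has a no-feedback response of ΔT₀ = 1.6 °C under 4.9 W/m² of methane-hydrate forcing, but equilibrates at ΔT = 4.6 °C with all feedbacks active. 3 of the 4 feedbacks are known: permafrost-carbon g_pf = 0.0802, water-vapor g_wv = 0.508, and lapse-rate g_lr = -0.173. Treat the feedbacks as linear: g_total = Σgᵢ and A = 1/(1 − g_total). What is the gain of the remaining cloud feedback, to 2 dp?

0.24

Amplification A = ΔT/ΔT₀ = 4.6/1.6 = 2.875.
Total gain g = 1 − 1/A = 1 − 1/2.875 = 0.6522.
Known gains sum to 0.0802 + 0.508 − 0.173 = 0.4152.
g_cld = 0.6522 − 0.4152 = 0.24.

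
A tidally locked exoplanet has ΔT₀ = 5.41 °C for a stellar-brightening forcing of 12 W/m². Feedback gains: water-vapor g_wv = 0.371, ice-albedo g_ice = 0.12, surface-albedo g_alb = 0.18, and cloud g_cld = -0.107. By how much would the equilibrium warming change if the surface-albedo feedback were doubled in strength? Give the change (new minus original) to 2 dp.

Original: g = 0.564, ΔT = 5.41/(1−0.564) = 12.4083 °C.
With doubled surface-albedo: g' = 0.744, ΔT' = 5.41/(1−0.744) = 21.1328 °C.
Change = 21.1328 − 12.4083 = 8.72 °C.

8.72 °C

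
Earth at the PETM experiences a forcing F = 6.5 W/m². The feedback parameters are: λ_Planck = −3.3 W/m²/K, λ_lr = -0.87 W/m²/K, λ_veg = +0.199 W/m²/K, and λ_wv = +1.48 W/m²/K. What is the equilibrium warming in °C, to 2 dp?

2.61 °C

Net feedback parameter λ = (−3.3) + (-0.87) + (+0.199) + (+1.48) = -2.491 W/m²/K.
ΔT = −F/λ = −6.5/(-2.491) = 2.61 °C.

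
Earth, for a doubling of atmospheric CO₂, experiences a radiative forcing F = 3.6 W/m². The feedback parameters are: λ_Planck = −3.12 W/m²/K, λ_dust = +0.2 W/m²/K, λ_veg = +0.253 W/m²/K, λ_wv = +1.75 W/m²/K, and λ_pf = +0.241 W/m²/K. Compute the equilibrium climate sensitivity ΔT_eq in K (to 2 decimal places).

5.33 K

Net feedback parameter λ = (−3.12) + (+0.2) + (+0.253) + (+1.75) + (+0.241) = -0.676 W/m²/K.
ΔT = −F/λ = −3.6/(-0.676) = 5.33 K.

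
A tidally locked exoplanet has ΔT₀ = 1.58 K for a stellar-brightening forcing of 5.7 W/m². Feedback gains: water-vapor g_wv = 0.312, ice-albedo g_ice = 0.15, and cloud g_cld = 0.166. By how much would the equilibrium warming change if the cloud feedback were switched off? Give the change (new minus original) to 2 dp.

-1.31 K

Original: g = 0.628, ΔT = 1.58/(1−0.628) = 4.2473 K.
Without cloud: g' = 0.462, ΔT' = 1.58/(1−0.462) = 2.9368 K.
Change = 2.9368 − 4.2473 = -1.31 K.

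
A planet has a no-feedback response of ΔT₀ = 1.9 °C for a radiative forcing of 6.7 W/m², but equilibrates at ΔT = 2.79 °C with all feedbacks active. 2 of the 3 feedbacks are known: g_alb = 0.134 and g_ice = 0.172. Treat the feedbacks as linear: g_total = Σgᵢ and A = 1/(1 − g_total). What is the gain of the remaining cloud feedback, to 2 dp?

0.01

Amplification A = ΔT/ΔT₀ = 2.79/1.9 = 1.468.
Total gain g = 1 − 1/A = 1 − 1/1.468 = 0.3188.
Known gains sum to 0.134 + 0.172 = 0.306.
g_cld = 0.3188 − 0.306 = 0.01.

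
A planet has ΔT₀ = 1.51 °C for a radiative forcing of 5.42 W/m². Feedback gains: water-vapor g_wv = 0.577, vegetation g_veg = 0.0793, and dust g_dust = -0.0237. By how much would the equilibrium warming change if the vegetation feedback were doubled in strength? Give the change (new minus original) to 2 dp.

1.13 °C

Original: g = 0.6326, ΔT = 1.51/(1−0.6326) = 4.1100 °C.
With doubled vegetation: g' = 0.7119, ΔT' = 1.51/(1−0.7119) = 5.2412 °C.
Change = 5.2412 − 4.1100 = 1.13 °C.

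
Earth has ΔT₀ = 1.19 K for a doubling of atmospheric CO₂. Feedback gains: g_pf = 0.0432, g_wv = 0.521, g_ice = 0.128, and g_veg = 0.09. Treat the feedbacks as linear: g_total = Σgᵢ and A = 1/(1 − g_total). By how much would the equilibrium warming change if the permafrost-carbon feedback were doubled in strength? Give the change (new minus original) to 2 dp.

1.35 K

Original: g = 0.7822, ΔT = 1.19/(1−0.7822) = 5.4637 K.
With doubled permafrost-carbon: g' = 0.8254, ΔT' = 1.19/(1−0.8254) = 6.8156 K.
Change = 6.8156 − 5.4637 = 1.35 K.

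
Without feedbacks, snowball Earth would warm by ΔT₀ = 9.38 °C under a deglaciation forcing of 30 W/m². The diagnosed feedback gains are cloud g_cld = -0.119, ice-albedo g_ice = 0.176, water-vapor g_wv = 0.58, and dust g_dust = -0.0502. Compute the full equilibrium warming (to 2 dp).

22.70 °C

Total gain g = -0.119 + 0.176 + 0.58 − 0.0502 = 0.5868.
Amplification A = 1/(1 − 0.5868) = 2.42.
ΔT = 9.38 × 2.42 = 22.70 °C.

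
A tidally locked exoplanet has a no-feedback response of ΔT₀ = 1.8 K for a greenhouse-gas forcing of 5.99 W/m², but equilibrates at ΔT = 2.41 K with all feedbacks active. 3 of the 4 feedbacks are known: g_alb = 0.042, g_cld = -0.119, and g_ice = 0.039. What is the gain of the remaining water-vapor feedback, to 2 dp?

0.29

Amplification A = ΔT/ΔT₀ = 2.41/1.8 = 1.339.
Total gain g = 1 − 1/A = 1 − 1/1.339 = 0.2532.
Known gains sum to 0.042 − 0.119 + 0.039 = -0.038.
g_wv = 0.2532 + 0.038 = 0.29.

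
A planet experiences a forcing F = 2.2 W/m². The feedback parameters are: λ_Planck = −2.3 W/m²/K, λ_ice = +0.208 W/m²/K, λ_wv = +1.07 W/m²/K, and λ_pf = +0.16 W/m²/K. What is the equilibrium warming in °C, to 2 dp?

2.55 °C

Net feedback parameter λ = (−2.3) + (+0.208) + (+1.07) + (+0.16) = -0.862 W/m²/K.
ΔT = −F/λ = −2.2/(-0.862) = 2.55 °C.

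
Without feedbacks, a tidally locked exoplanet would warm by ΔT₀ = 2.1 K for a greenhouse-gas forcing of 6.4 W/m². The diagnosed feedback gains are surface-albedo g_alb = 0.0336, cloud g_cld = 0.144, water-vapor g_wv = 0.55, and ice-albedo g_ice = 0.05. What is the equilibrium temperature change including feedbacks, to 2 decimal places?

Total gain g = 0.0336 + 0.144 + 0.55 + 0.05 = 0.7776.
Amplification A = 1/(1 − 0.7776) = 4.496.
ΔT = 2.1 × 4.496 = 9.44 K.

9.44 K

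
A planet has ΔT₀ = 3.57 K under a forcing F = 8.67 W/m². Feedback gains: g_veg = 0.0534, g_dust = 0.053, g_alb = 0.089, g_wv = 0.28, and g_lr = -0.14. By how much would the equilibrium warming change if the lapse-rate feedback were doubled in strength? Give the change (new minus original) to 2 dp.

-0.93 K

Original: g = 0.3354, ΔT = 3.57/(1−0.3354) = 5.3717 K.
With doubled lapse-rate: g' = 0.1954, ΔT' = 3.57/(1−0.1954) = 4.4370 K.
Change = 4.4370 − 5.3717 = -0.93 K.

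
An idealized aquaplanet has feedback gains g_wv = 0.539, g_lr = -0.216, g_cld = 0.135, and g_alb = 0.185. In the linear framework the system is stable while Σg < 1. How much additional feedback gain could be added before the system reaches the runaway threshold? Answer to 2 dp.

0.36

Current total gain = 0.539 − 0.216 + 0.135 + 0.185 = 0.643.
Margin to runaway = 1 − 0.643 = 0.36.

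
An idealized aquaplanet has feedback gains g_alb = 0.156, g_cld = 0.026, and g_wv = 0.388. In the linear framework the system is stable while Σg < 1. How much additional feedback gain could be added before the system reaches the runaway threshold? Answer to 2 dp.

0.43

Current total gain = 0.156 + 0.026 + 0.388 = 0.57.
Margin to runaway = 1 − 0.57 = 0.43.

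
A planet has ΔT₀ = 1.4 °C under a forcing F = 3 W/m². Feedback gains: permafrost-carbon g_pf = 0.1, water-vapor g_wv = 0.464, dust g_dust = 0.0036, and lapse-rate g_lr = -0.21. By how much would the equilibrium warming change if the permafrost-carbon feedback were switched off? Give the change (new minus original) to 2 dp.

Original: g = 0.3576, ΔT = 1.4/(1−0.3576) = 2.1793 °C.
Without permafrost-carbon: g' = 0.2576, ΔT' = 1.4/(1−0.2576) = 1.8858 °C.
Change = 1.8858 − 2.1793 = -0.29 °C.

-0.29 °C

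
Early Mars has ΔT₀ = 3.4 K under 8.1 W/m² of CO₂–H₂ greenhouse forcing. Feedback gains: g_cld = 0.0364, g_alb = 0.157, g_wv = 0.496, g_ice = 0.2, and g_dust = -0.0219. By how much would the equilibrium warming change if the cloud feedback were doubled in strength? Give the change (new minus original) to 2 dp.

Original: g = 0.8675, ΔT = 3.4/(1−0.8675) = 25.6604 K.
With doubled cloud: g' = 0.9039, ΔT' = 3.4/(1−0.9039) = 35.3798 K.
Change = 35.3798 − 25.6604 = 9.72 K.

9.72 K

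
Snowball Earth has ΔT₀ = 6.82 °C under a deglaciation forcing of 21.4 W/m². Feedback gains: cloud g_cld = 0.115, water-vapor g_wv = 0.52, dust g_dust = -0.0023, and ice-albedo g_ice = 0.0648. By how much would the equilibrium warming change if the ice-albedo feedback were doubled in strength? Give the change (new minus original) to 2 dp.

Original: g = 0.6975, ΔT = 6.82/(1−0.6975) = 22.5455 °C.
With doubled ice-albedo: g' = 0.7623, ΔT' = 6.82/(1−0.7623) = 28.6916 °C.
Change = 28.6916 − 22.5455 = 6.15 °C.

6.15 °C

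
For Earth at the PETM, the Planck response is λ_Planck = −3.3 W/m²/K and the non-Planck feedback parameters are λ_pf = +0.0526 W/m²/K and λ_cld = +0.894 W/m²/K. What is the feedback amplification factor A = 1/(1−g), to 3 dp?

1.402

Convert to gains: g_pf = 0.0526/3.3 = 0.01594; g_cld = 0.894/3.3 = 0.2709.
Total gain g = 0.28684.
A = 1/(1 − 0.28684) = 1.402.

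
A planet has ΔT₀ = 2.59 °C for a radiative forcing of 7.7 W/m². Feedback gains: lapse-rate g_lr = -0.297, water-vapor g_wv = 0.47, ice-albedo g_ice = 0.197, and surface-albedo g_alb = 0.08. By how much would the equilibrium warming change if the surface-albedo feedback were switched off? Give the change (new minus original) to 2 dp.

Original: g = 0.45, ΔT = 2.59/(1−0.45) = 4.7091 °C.
Without surface-albedo: g' = 0.37, ΔT' = 2.59/(1−0.37) = 4.1111 °C.
Change = 4.1111 − 4.7091 = -0.60 °C.

-0.60 °C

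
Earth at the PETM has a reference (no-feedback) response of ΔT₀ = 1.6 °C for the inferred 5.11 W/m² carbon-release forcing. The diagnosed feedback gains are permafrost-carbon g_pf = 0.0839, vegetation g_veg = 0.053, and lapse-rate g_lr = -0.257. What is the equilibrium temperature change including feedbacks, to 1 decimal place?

Total gain g = 0.0839 + 0.053 − 0.257 = -0.1201.
Amplification A = 1/(1 + 0.1201) = 0.8928.
ΔT = 1.6 × 0.8928 = 1.4 °C.

1.4 °C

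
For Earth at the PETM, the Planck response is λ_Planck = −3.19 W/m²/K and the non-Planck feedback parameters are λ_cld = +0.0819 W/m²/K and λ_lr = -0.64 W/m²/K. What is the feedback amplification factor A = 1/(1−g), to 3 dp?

Convert to gains: g_cld = 0.0819/3.19 = 0.02567; g_lr = -0.64/3.19 = -0.2006.
Total gain g = -0.17493.
A = 1/(1 + 0.17493) = 0.851.

0.851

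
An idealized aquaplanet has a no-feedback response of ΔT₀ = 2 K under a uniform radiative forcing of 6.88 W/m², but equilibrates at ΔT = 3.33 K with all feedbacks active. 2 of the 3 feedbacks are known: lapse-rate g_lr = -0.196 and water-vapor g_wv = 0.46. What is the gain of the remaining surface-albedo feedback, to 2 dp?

0.14

Amplification A = ΔT/ΔT₀ = 3.33/2 = 1.665.
Total gain g = 1 − 1/A = 1 − 1/1.665 = 0.3994.
Known gains sum to -0.196 + 0.46 = 0.264.
g_alb = 0.3994 − 0.264 = 0.14.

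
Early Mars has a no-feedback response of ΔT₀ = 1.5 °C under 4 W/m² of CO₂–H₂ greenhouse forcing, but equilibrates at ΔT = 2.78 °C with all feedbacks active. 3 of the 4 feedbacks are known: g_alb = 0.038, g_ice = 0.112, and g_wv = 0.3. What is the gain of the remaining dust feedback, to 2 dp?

Amplification A = ΔT/ΔT₀ = 2.78/1.5 = 1.853.
Total gain g = 1 − 1/A = 1 − 1/1.853 = 0.4603.
Known gains sum to 0.038 + 0.112 + 0.3 = 0.45.
g_dust = 0.4603 − 0.45 = 0.01.

0.01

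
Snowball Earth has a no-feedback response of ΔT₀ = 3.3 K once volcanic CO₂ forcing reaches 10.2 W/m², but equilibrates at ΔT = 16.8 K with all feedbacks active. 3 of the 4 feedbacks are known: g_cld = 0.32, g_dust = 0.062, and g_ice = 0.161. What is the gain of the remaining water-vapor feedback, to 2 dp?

0.26

Amplification A = ΔT/ΔT₀ = 16.8/3.3 = 5.091.
Total gain g = 1 − 1/A = 1 − 1/5.091 = 0.8036.
Known gains sum to 0.32 + 0.062 + 0.161 = 0.543.
g_wv = 0.8036 − 0.543 = 0.26.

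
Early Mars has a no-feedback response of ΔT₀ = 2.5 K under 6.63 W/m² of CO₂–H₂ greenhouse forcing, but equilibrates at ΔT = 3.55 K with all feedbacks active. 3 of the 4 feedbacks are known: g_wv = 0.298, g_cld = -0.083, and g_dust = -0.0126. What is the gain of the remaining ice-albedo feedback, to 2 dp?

0.09

Amplification A = ΔT/ΔT₀ = 3.55/2.5 = 1.42.
Total gain g = 1 − 1/A = 1 − 1/1.42 = 0.2958.
Known gains sum to 0.298 − 0.083 − 0.0126 = 0.2024.
g_ice = 0.2958 − 0.2024 = 0.09.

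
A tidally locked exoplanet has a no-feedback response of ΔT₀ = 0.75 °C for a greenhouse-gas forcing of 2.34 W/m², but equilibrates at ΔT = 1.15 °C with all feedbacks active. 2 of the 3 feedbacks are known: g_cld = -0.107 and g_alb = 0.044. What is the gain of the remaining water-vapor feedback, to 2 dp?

Amplification A = ΔT/ΔT₀ = 1.15/0.75 = 1.533.
Total gain g = 1 − 1/A = 1 − 1/1.533 = 0.3477.
Known gains sum to -0.107 + 0.044 = -0.063.
g_wv = 0.3477 + 0.063 = 0.41.

0.41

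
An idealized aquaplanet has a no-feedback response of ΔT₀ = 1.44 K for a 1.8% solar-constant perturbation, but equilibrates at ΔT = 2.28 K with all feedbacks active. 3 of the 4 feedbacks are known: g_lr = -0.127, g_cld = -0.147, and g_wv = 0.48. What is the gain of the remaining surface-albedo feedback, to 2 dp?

0.16

Amplification A = ΔT/ΔT₀ = 2.28/1.44 = 1.583.
Total gain g = 1 − 1/A = 1 − 1/1.583 = 0.3683.
Known gains sum to -0.127 − 0.147 + 0.48 = 0.206.
g_alb = 0.3683 − 0.206 = 0.16.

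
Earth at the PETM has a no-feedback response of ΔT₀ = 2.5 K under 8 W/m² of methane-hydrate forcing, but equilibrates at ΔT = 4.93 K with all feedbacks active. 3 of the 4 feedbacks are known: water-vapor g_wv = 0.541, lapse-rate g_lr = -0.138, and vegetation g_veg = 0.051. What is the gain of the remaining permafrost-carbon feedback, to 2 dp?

Amplification A = ΔT/ΔT₀ = 4.93/2.5 = 1.972.
Total gain g = 1 − 1/A = 1 − 1/1.972 = 0.4929.
Known gains sum to 0.541 − 0.138 + 0.051 = 0.454.
g_pf = 0.4929 − 0.454 = 0.04.

0.04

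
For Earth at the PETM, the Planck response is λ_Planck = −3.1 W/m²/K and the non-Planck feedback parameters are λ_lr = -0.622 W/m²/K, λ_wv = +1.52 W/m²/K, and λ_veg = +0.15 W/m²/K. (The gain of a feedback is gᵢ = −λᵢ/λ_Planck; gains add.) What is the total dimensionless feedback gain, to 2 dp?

Convert to gains: g_lr = -0.622/3.1 = -0.2006; g_wv = 1.52/3.1 = 0.4903; g_veg = 0.15/3.1 = 0.04839.
Total gain g = 0.33809.

0.34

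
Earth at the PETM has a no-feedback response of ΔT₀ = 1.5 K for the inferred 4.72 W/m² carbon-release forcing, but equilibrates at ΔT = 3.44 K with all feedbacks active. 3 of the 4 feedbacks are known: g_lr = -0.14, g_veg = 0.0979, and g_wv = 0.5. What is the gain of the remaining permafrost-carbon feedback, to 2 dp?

Amplification A = ΔT/ΔT₀ = 3.44/1.5 = 2.293.
Total gain g = 1 − 1/A = 1 − 1/2.293 = 0.5639.
Known gains sum to -0.14 + 0.0979 + 0.5 = 0.4579.
g_pf = 0.5639 − 0.4579 = 0.11.

0.11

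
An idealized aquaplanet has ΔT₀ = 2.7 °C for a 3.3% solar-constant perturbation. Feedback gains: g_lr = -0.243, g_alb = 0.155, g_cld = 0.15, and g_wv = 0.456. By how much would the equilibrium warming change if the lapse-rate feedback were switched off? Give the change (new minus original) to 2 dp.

5.70 °C

Original: g = 0.518, ΔT = 2.7/(1−0.518) = 5.6017 °C.
Without lapse-rate: g' = 0.761, ΔT' = 2.7/(1−0.761) = 11.2971 °C.
Change = 11.2971 − 5.6017 = 5.70 °C.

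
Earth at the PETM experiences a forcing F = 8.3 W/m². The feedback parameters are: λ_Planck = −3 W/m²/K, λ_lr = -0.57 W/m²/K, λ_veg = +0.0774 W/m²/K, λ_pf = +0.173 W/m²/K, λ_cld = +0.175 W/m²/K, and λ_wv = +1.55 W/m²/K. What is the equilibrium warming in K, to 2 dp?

5.21 K

Net feedback parameter λ = (−3) + (-0.57) + (+0.0774) + (+0.173) + (+0.175) + (+1.55) = -1.5946 W/m²/K.
ΔT = −F/λ = −8.3/(-1.5946) = 5.21 K.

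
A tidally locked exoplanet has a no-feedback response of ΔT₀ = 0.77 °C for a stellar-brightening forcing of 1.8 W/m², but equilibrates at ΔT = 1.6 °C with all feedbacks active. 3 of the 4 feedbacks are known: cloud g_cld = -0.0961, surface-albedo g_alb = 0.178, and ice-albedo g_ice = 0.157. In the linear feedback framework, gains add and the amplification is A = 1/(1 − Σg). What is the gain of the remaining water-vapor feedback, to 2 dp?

Amplification A = ΔT/ΔT₀ = 1.6/0.77 = 2.078.
Total gain g = 1 − 1/A = 1 − 1/2.078 = 0.5188.
Known gains sum to -0.0961 + 0.178 + 0.157 = 0.2389.
g_wv = 0.5188 − 0.2389 = 0.28.

0.28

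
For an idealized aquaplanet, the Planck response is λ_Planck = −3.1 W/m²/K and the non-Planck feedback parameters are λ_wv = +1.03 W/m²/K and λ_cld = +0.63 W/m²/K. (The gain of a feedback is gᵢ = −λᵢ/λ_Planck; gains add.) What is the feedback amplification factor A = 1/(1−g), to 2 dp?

2.15

Convert to gains: g_wv = 1.03/3.1 = 0.3323; g_cld = 0.63/3.1 = 0.2032.
Total gain g = 0.5355.
A = 1/(1 − 0.5355) = 2.15.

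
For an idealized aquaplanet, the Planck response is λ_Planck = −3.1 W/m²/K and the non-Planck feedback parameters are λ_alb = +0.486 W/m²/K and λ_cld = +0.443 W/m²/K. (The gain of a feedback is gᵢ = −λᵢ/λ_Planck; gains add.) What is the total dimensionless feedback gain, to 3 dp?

Convert to gains: g_alb = 0.486/3.1 = 0.1568; g_cld = 0.443/3.1 = 0.1429.
Total gain g = 0.2997.

0.300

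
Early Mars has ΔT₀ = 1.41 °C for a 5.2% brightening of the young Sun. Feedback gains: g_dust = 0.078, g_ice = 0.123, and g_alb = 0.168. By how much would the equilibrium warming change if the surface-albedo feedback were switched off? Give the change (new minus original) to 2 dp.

-0.47 °C

Original: g = 0.369, ΔT = 1.41/(1−0.369) = 2.2345 °C.
Without surface-albedo: g' = 0.201, ΔT' = 1.41/(1−0.201) = 1.7647 °C.
Change = 1.7647 − 2.2345 = -0.47 °C.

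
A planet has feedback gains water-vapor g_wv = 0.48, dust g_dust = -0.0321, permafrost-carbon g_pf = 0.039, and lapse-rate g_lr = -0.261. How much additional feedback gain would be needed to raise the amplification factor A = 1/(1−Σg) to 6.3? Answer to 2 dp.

Current total gain = 0.2259.
Target gain for A = 6.3: g* = 1 − 1/6.3 = 0.8413.
Additional gain needed = 0.8413 − 0.2259 = 0.62.

0.62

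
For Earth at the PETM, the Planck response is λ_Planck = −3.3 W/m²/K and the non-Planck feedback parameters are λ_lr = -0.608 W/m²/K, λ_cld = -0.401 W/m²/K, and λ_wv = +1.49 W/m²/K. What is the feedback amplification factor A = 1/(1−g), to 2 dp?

1.17

Convert to gains: g_lr = -0.608/3.3 = -0.1842; g_cld = -0.401/3.3 = -0.1215; g_wv = 1.49/3.3 = 0.4515.
Total gain g = 0.1458.
A = 1/(1 − 0.1458) = 1.17.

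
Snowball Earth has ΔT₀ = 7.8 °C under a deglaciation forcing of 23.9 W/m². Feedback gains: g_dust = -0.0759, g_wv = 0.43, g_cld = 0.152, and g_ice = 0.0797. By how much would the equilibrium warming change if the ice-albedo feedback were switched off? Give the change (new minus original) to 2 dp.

Original: g = 0.5858, ΔT = 7.8/(1−0.5858) = 18.8315 °C.
Without ice-albedo: g' = 0.5061, ΔT' = 7.8/(1−0.5061) = 15.7927 °C.
Change = 15.7927 − 18.8315 = -3.04 °C.

-3.04 °C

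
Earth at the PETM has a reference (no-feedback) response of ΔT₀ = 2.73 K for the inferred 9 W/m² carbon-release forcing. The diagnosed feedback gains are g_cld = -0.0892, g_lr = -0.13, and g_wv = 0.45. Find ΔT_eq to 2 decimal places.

3.55 K

Total gain g = -0.0892 − 0.13 + 0.45 = 0.2308.
Amplification A = 1/(1 − 0.2308) = 1.3.
ΔT = 2.73 × 1.3 = 3.55 K.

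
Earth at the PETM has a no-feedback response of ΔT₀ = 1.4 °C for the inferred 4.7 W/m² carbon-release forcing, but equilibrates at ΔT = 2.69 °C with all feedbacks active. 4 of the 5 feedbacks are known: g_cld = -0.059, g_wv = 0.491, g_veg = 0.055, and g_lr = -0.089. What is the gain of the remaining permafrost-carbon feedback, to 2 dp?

0.08

Amplification A = ΔT/ΔT₀ = 2.69/1.4 = 1.921.
Total gain g = 1 − 1/A = 1 − 1/1.921 = 0.4794.
Known gains sum to -0.059 + 0.491 + 0.055 − 0.089 = 0.398.
g_pf = 0.4794 − 0.398 = 0.08.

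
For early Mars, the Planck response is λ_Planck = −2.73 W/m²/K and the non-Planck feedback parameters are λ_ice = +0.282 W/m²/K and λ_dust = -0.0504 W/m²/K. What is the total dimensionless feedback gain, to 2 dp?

0.08

Convert to gains: g_ice = 0.282/2.73 = 0.1033; g_dust = -0.0504/2.73 = -0.01846.
Total gain g = 0.08484.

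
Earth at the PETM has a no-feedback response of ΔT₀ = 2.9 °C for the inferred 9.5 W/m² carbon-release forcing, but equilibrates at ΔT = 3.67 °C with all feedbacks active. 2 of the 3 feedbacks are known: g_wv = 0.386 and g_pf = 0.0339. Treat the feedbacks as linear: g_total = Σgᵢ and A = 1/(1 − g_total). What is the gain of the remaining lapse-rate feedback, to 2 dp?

Amplification A = ΔT/ΔT₀ = 3.67/2.9 = 1.266.
Total gain g = 1 − 1/A = 1 − 1/1.266 = 0.2101.
Known gains sum to 0.386 + 0.0339 = 0.4199.
g_lr = 0.2101 − 0.4199 = -0.21.

-0.21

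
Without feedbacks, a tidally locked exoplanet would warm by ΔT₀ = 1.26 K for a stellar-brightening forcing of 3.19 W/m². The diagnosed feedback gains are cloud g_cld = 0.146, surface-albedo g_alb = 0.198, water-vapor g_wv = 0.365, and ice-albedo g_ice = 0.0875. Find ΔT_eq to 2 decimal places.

Total gain g = 0.146 + 0.198 + 0.365 + 0.0875 = 0.7965.
Amplification A = 1/(1 − 0.7965) = 4.914.
ΔT = 1.26 × 4.914 = 6.19 K.

6.19 K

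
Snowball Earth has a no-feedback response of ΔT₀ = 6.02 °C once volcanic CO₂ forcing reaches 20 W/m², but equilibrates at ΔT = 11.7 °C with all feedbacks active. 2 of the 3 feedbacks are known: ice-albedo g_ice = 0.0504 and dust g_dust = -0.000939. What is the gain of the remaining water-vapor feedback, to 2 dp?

0.44

Amplification A = ΔT/ΔT₀ = 11.7/6.02 = 1.944.
Total gain g = 1 − 1/A = 1 − 1/1.944 = 0.4856.
Known gains sum to 0.0504 − 0.000939 = 0.049461.
g_wv = 0.4856 − 0.049461 = 0.44.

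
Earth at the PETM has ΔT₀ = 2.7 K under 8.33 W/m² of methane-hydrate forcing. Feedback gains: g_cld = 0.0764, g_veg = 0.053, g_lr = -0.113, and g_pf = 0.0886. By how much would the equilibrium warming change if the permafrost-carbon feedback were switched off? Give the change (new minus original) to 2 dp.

-0.27 K

Original: g = 0.105, ΔT = 2.7/(1−0.105) = 3.0168 K.
Without permafrost-carbon: g' = 0.0164, ΔT' = 2.7/(1−0.0164) = 2.7450 K.
Change = 2.7450 − 3.0168 = -0.27 K.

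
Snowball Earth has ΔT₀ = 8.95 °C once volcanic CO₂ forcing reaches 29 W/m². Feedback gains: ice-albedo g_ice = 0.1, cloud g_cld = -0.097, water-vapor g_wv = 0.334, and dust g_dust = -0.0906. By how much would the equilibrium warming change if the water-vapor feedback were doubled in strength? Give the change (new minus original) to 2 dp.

Original: g = 0.2464, ΔT = 8.95/(1−0.2464) = 11.8763 °C.
With doubled water-vapor: g' = 0.5804, ΔT' = 8.95/(1−0.5804) = 21.3298 °C.
Change = 21.3298 − 11.8763 = 9.45 °C.

9.45 °C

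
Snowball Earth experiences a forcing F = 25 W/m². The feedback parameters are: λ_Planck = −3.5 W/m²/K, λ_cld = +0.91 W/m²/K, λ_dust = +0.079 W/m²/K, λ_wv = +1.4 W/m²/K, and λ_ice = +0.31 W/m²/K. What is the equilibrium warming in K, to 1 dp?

31.2 K

Net feedback parameter λ = (−3.5) + (+0.91) + (+0.079) + (+1.4) + (+0.31) = -0.801 W/m²/K.
ΔT = −F/λ = −25/(-0.801) = 31.2 K.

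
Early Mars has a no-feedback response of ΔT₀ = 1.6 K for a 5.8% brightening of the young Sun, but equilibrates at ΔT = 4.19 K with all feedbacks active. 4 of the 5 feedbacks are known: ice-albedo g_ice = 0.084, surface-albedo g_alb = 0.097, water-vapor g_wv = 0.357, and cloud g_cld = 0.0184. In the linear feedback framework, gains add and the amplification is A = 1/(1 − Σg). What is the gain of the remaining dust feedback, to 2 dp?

Amplification A = ΔT/ΔT₀ = 4.19/1.6 = 2.619.
Total gain g = 1 − 1/A = 1 − 1/2.619 = 0.6182.
Known gains sum to 0.084 + 0.097 + 0.357 + 0.0184 = 0.5564.
g_dust = 0.6182 − 0.5564 = 0.06.

0.06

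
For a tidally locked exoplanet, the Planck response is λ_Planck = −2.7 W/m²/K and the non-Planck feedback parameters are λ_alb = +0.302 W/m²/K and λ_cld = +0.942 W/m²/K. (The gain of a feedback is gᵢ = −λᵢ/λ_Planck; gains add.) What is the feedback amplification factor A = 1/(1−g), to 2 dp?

1.85

Convert to gains: g_alb = 0.302/2.7 = 0.1119; g_cld = 0.942/2.7 = 0.3489.
Total gain g = 0.4608.
A = 1/(1 − 0.4608) = 1.85.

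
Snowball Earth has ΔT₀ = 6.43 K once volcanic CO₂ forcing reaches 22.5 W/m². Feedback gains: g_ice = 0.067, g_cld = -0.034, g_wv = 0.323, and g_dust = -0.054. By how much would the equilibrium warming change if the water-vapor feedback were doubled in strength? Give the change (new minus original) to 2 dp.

7.93 K

Original: g = 0.302, ΔT = 6.43/(1−0.302) = 9.2120 K.
With doubled water-vapor: g' = 0.625, ΔT' = 6.43/(1−0.625) = 17.1467 K.
Change = 17.1467 − 9.2120 = 7.93 K.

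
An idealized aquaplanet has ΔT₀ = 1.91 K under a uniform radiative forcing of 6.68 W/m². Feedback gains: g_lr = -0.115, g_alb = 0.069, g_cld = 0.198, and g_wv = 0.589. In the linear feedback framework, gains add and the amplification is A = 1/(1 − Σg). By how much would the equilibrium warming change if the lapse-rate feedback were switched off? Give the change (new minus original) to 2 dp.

Original: g = 0.741, ΔT = 1.91/(1−0.741) = 7.3745 K.
Without lapse-rate: g' = 0.856, ΔT' = 1.91/(1−0.856) = 13.2639 K.
Change = 13.2639 − 7.3745 = 5.89 K.

5.89 K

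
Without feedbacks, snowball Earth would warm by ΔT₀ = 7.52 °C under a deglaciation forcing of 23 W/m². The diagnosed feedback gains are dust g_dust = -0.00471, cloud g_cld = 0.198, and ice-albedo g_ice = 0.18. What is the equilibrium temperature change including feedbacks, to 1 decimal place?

12.0 °C

Total gain g = -0.00471 + 0.198 + 0.18 = 0.37329.
Amplification A = 1/(1 − 0.37329) = 1.596.
ΔT = 7.52 × 1.596 = 12.0 °C.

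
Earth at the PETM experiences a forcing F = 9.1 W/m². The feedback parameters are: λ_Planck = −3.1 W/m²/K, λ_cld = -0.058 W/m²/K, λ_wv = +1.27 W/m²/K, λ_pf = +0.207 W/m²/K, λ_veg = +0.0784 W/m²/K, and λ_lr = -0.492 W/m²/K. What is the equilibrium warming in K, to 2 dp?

Net feedback parameter λ = (−3.1) + (-0.058) + (+1.27) + (+0.207) + (+0.0784) + (-0.492) = -2.0946 W/m²/K.
ΔT = −F/λ = −9.1/(-2.0946) = 4.34 K.

4.34 K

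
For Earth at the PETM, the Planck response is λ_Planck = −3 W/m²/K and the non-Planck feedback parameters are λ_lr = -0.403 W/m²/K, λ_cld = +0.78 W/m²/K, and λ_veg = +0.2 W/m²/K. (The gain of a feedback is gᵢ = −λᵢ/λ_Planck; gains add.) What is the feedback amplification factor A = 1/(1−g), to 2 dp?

Convert to gains: g_lr = -0.403/3 = -0.1343; g_cld = 0.78/3 = 0.26; g_veg = 0.2/3 = 0.06667.
Total gain g = 0.19237.
A = 1/(1 − 0.19237) = 1.24.

1.24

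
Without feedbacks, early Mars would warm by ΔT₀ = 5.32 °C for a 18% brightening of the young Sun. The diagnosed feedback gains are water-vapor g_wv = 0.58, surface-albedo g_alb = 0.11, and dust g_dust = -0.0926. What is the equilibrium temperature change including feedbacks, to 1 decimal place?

13.2 °C

Total gain g = 0.58 + 0.11 − 0.0926 = 0.5974.
Amplification A = 1/(1 − 0.5974) = 2.484.
ΔT = 5.32 × 2.484 = 13.2 °C.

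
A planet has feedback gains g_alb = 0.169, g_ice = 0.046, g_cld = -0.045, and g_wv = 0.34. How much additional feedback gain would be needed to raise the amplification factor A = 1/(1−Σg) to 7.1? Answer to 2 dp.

Current total gain = 0.51.
Target gain for A = 7.1: g* = 1 − 1/7.1 = 0.8592.
Additional gain needed = 0.8592 − 0.51 = 0.35.

0.35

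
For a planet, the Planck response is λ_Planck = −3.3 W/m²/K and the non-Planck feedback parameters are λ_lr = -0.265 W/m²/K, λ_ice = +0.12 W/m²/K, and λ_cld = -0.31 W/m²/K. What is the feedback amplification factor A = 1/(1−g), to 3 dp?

Convert to gains: g_lr = -0.265/3.3 = -0.0803; g_ice = 0.12/3.3 = 0.03636; g_cld = -0.31/3.3 = -0.09394.
Total gain g = -0.13788.
A = 1/(1 + 0.13788) = 0.879.

0.879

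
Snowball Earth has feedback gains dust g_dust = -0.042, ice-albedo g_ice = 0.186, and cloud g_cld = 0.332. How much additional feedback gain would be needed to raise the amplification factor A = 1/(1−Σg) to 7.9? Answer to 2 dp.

0.40

Current total gain = 0.476.
Target gain for A = 7.9: g* = 1 − 1/7.9 = 0.8734.
Additional gain needed = 0.8734 − 0.476 = 0.40.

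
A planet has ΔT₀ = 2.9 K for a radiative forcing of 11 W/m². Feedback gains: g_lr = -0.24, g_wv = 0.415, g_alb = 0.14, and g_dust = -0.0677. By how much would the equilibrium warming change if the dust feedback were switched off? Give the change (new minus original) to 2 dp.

0.38 K

Original: g = 0.2473, ΔT = 2.9/(1−0.2473) = 3.8528 K.
Without dust: g' = 0.315, ΔT' = 2.9/(1−0.315) = 4.2336 K.
Change = 4.2336 − 3.8528 = 0.38 K.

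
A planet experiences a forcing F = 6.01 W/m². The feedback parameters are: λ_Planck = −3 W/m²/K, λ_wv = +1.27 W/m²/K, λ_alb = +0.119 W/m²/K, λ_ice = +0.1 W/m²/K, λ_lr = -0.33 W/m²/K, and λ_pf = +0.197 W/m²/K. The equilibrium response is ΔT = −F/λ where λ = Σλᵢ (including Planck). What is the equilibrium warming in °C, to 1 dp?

Net feedback parameter λ = (−3) + (+1.27) + (+0.119) + (+0.1) + (-0.33) + (+0.197) = -1.644 W/m²/K.
ΔT = −F/λ = −6.01/(-1.644) = 3.7 °C.

3.7 °C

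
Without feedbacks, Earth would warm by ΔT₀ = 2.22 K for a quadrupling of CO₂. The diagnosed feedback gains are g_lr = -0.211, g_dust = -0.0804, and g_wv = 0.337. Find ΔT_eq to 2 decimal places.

2.33 K

Total gain g = -0.211 − 0.0804 + 0.337 = 0.0456.
Amplification A = 1/(1 − 0.0456) = 1.048.
ΔT = 2.22 × 1.048 = 2.33 K.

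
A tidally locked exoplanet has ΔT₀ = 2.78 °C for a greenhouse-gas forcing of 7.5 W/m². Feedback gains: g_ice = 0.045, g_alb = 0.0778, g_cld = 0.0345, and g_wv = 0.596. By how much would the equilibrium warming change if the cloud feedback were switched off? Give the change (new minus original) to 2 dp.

Original: g = 0.7533, ΔT = 2.78/(1−0.7533) = 11.2687 °C.
Without cloud: g' = 0.7188, ΔT' = 2.78/(1−0.7188) = 9.8862 °C.
Change = 9.8862 − 11.2687 = -1.38 °C.

-1.38 °C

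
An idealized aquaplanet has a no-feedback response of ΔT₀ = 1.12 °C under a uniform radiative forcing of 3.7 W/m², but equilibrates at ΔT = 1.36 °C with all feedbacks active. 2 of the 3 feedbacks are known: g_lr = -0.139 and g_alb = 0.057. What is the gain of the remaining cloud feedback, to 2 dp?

Amplification A = ΔT/ΔT₀ = 1.36/1.12 = 1.214.
Total gain g = 1 − 1/A = 1 − 1/1.214 = 0.1763.
Known gains sum to -0.139 + 0.057 = -0.082.
g_cld = 0.1763 + 0.082 = 0.26.

0.26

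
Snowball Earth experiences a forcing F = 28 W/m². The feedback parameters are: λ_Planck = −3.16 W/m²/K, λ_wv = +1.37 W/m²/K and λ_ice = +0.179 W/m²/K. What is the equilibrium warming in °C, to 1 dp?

Net feedback parameter λ = (−3.16) + (+1.37) + (+0.179) = -1.611 W/m²/K.
ΔT = −F/λ = −28/(-1.611) = 17.4 °C.

17.4 °C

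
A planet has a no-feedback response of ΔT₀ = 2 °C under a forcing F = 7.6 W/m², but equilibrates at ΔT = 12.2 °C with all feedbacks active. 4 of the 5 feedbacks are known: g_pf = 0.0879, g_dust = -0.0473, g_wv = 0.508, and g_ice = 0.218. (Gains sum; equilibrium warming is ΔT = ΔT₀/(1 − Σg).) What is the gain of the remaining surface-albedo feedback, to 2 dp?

0.07

Amplification A = ΔT/ΔT₀ = 12.2/2 = 6.1.
Total gain g = 1 − 1/A = 1 − 1/6.1 = 0.8361.
Known gains sum to 0.0879 − 0.0473 + 0.508 + 0.218 = 0.7666.
g_alb = 0.8361 − 0.7666 = 0.07.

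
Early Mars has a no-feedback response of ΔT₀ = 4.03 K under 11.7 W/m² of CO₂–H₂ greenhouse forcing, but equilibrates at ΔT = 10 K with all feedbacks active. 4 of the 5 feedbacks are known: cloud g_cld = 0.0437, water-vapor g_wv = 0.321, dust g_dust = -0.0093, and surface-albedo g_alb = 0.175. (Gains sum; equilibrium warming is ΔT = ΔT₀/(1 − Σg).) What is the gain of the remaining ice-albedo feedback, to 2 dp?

0.07

Amplification A = ΔT/ΔT₀ = 10/4.03 = 2.481.
Total gain g = 1 − 1/A = 1 − 1/2.481 = 0.5969.
Known gains sum to 0.0437 + 0.321 − 0.0093 + 0.175 = 0.5304.
g_ice = 0.5969 − 0.5304 = 0.07.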